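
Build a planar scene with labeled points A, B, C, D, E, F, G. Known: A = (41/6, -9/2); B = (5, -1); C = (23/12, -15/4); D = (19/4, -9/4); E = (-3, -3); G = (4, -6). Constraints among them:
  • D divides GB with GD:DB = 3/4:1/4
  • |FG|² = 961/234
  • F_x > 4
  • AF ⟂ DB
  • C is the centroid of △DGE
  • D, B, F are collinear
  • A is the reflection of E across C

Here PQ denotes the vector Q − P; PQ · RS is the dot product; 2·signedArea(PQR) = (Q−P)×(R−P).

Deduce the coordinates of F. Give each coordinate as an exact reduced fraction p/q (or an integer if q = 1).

F = (343/78, -313/78)

1. F_x = 343/78  [D, B, F are collinear ∩ AF ⟂ DB]
2. F_y = -313/78  [D, B, F are collinear ∩ AF ⟂ DB]
   → F = (343/78, -313/78)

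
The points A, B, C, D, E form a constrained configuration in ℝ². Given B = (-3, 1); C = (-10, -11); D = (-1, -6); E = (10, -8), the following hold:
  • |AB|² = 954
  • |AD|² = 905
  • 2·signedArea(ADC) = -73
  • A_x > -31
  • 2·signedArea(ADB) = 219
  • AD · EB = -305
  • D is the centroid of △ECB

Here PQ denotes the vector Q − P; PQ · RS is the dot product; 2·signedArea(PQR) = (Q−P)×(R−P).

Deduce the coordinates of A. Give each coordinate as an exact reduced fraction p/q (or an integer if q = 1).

A = (-30, -14)

1. A_x = -30  [2·signedArea(ADB) = 219 ∩ AD · EB = -305]
2. A_y = -14  [2·signedArea(ADB) = 219 ∩ AD · EB = -305]
   → A = (-30, -14)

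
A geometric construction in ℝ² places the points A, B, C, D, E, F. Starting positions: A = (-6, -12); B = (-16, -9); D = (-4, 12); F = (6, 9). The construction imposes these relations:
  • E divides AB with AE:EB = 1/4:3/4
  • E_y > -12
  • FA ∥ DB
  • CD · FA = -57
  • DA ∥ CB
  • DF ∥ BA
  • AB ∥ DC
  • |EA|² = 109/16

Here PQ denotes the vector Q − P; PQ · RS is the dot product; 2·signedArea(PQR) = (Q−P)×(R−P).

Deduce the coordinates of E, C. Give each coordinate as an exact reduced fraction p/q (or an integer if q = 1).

1. E_x = -17/2  [E divides AB with AE:EB = 1/4:3/4]
2. E_y = -45/4  [E divides AB with AE:EB = 1/4:3/4]
   → E = (-17/2, -45/4)
3. C_x = -14  [DA ∥ CB ∩ AB ∥ DC]
4. C_y = 15  [DA ∥ CB ∩ AB ∥ DC]
   → C = (-14, 15)

C = (-14, 15)
E = (-17/2, -45/4)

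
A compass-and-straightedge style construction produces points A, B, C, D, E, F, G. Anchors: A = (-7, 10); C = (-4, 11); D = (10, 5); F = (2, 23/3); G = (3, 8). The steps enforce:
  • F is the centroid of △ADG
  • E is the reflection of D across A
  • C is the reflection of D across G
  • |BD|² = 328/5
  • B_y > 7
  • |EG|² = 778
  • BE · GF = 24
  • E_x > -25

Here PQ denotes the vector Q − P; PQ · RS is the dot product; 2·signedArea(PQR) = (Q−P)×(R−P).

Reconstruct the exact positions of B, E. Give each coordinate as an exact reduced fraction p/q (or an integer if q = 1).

1. E_x = -24  [E is the reflection of D across A]
2. E_y = 15  [E is the reflection of D across A]
   → E = (-24, 15)
3. B_x = 12/5  [line 1·x + 1/3·y + -5 = 0 ∩ |BD|² = 328/5]
4. B_y = 39/5  [line 1·x + 1/3·y + -5 = 0 ∩ |BD|² = 328/5]
   → B = (12/5, 39/5)

B = (12/5, 39/5)
E = (-24, 15)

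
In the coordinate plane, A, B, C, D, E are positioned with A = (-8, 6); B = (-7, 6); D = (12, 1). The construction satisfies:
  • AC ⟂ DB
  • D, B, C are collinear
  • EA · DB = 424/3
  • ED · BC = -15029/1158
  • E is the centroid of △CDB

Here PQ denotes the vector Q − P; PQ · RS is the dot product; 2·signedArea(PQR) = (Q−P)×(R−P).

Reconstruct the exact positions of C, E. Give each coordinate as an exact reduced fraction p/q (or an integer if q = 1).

1. C_x = -3063/386  [D, B, C are collinear ∩ AC ⟂ DB]
2. C_y = 2411/386  [D, B, C are collinear ∩ AC ⟂ DB]
   → C = (-3063/386, 2411/386)
3. E_x = -1133/1158  [E is the centroid of △CDB]
4. E_y = 5113/1158  [E is the centroid of △CDB]
   → E = (-1133/1158, 5113/1158)

C = (-3063/386, 2411/386)
E = (-1133/1158, 5113/1158)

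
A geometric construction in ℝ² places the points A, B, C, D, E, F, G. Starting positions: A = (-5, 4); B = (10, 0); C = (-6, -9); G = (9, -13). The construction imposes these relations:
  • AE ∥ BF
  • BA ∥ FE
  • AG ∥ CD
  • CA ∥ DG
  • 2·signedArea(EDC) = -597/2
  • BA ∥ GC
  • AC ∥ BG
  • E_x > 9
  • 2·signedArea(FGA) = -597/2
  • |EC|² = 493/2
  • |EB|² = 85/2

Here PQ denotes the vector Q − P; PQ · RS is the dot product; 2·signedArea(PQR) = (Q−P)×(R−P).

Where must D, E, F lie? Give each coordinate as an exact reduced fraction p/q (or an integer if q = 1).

D = (8, -26)
E = (19/2, -13/2)
F = (49/2, -21/2)

1. D_x = 8  [CA ∥ DG ∩ AG ∥ CD]
2. D_y = -26  [CA ∥ DG ∩ AG ∥ CD]
   → D = (8, -26)
3. E_x = 19/2  [line -17·x + -14·y + 141/2 = 0 ∩ |EC|² = 493/2]
4. E_y = -13/2  [line -17·x + -14·y + 141/2 = 0 ∩ |EC|² = 493/2]
   → E = (19/2, -13/2)
5. F_x = 49/2  [BA ∥ FE ∩ AE ∥ BF]
6. F_y = -21/2  [BA ∥ FE ∩ AE ∥ BF]
   → F = (49/2, -21/2)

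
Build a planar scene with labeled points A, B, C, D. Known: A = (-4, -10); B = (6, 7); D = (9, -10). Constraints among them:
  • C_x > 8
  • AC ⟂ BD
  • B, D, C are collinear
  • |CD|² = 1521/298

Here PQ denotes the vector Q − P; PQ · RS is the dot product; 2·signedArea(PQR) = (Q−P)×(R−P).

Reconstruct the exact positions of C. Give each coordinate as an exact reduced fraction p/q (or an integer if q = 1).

C = (2565/298, -2317/298)

1. C_x = 2565/298  [B, D, C are collinear ∩ AC ⟂ BD]
2. C_y = -2317/298  [B, D, C are collinear ∩ AC ⟂ BD]
   → C = (2565/298, -2317/298)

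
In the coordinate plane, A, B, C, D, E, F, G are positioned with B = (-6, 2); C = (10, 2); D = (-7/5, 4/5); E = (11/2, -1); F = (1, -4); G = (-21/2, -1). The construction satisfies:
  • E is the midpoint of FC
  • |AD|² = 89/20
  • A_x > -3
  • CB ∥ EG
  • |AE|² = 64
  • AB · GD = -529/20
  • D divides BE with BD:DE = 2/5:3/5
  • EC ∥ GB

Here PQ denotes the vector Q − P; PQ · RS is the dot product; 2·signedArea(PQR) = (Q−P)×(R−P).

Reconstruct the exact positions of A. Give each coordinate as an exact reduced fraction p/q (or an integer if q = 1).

1. A_x = -5/2  [line -91/10·x + -9/5·y + -491/20 = 0 ∩ |AD|² = 89/20]
2. A_y = -1  [line -91/10·x + -9/5·y + -491/20 = 0 ∩ |AD|² = 89/20]
   → A = (-5/2, -1)

A = (-5/2, -1)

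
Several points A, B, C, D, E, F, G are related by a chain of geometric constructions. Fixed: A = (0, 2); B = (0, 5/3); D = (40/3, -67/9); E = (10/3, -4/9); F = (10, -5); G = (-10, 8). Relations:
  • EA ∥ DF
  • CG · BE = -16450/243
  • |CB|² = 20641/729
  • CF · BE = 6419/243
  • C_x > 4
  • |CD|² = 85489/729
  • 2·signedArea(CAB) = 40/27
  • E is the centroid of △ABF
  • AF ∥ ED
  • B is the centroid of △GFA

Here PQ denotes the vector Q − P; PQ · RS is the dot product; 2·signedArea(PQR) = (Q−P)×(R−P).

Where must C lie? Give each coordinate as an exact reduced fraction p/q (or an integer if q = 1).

1. C_x = 40/9  [CG · BE = -16450/243 ∩ 2·signedArea(CAB) = 40/27]
2. C_y = -34/27  [CG · BE = -16450/243 ∩ 2·signedArea(CAB) = 40/27]
   → C = (40/9, -34/27)

C = (40/9, -34/27)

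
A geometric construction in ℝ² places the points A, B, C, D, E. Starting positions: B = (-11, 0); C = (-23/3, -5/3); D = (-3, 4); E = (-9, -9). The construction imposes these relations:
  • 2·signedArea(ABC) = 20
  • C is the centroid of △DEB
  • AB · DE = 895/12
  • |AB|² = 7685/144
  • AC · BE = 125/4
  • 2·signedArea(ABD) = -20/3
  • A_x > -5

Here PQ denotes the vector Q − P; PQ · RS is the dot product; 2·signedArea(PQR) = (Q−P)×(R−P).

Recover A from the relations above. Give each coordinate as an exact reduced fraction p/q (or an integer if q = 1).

A = (-25/6, 31/12)

1. A_x = -25/6  [2·signedArea(ABD) = -20/3 ∩ AC · BE = 125/4]
2. A_y = 31/12  [2·signedArea(ABD) = -20/3 ∩ AC · BE = 125/4]
   → A = (-25/6, 31/12)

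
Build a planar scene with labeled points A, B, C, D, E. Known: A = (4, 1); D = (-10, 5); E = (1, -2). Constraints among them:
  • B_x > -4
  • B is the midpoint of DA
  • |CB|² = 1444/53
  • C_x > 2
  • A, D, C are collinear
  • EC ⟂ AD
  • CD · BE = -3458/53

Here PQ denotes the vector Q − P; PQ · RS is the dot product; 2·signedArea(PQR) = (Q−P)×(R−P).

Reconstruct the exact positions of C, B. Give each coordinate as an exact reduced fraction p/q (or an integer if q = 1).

B = (-3, 3)
C = (107/53, 83/53)

1. C_x = 107/53  [A, D, C are collinear ∩ EC ⟂ AD]
2. C_y = 83/53  [A, D, C are collinear ∩ EC ⟂ AD]
   → C = (107/53, 83/53)
3. B_x = -3  [B is the midpoint of DA]
4. B_y = 3  [B is the midpoint of DA]
   → B = (-3, 3)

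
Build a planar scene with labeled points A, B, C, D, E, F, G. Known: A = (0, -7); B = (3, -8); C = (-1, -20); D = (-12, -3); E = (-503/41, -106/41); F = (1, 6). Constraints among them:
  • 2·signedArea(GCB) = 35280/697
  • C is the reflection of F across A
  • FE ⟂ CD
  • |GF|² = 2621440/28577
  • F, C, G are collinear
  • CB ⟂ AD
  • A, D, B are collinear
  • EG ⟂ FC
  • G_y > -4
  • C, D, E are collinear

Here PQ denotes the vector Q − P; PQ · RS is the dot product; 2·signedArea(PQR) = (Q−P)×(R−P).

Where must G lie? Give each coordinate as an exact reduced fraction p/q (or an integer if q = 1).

1. G_x = 185/697  [F, C, G are collinear ∩ EG ⟂ FC]
2. G_y = -2474/697  [F, C, G are collinear ∩ EG ⟂ FC]
   → G = (185/697, -2474/697)

G = (185/697, -2474/697)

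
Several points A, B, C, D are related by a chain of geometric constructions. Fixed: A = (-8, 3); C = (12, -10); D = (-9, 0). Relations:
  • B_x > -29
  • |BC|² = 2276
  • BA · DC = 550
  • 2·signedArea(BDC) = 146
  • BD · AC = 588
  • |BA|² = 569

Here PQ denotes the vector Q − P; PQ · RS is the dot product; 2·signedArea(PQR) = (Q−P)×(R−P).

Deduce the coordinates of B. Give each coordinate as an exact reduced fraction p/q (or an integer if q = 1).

B = (-28, 16)

1. B_x = -28  [2·signedArea(BDC) = 146 ∩ BD · AC = 588]
2. B_y = 16  [2·signedArea(BDC) = 146 ∩ BD · AC = 588]
   → B = (-28, 16)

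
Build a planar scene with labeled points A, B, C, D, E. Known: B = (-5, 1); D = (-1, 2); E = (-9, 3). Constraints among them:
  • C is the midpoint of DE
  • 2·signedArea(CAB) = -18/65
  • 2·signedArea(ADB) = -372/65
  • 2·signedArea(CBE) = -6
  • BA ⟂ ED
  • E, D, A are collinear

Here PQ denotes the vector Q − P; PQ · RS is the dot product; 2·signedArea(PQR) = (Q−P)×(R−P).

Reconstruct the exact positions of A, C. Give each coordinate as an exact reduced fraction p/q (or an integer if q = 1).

A = (-313/65, 161/65)
C = (-5, 5/2)

1. A_x = -313/65  [E, D, A are collinear ∩ BA ⟂ ED]
2. A_y = 161/65  [E, D, A are collinear ∩ BA ⟂ ED]
   → A = (-313/65, 161/65)
3. C_x = -5  [C is the midpoint of DE]
4. C_y = 5/2  [C is the midpoint of DE]
   → C = (-5, 5/2)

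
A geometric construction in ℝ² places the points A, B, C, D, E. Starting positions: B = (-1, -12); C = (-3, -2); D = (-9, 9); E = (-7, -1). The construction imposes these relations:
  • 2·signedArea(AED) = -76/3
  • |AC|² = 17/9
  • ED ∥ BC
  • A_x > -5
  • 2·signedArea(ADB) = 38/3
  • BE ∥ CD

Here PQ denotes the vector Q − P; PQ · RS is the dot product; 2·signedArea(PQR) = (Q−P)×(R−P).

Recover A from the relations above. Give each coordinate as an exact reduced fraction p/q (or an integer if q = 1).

A = (-13/3, -5/3)

1. A_x = -13/3  [2·signedArea(AED) = -76/3 ∩ 2·signedArea(ADB) = 38/3]
2. A_y = -5/3  [2·signedArea(AED) = -76/3 ∩ 2·signedArea(ADB) = 38/3]
   → A = (-13/3, -5/3)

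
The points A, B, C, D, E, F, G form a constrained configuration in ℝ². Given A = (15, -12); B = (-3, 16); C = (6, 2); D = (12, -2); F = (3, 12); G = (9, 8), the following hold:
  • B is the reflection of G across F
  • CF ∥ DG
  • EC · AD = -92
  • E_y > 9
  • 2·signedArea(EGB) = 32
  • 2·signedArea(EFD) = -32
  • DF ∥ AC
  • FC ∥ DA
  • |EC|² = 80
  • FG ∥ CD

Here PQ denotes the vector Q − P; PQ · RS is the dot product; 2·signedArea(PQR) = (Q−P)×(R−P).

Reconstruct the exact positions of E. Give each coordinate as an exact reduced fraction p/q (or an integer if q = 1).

1. E_x = 2  [2·signedArea(EFD) = -32 ∩ 2·signedArea(EGB) = 32]
2. E_y = 10  [2·signedArea(EFD) = -32 ∩ 2·signedArea(EGB) = 32]
   → E = (2, 10)

E = (2, 10)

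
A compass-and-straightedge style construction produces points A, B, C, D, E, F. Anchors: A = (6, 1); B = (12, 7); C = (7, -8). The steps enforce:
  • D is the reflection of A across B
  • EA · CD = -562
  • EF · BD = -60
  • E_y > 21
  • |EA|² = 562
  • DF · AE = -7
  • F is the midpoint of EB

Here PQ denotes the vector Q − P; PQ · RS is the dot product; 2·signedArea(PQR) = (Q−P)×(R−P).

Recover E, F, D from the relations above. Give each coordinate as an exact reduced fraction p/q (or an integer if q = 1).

D = (18, 13)
E = (17, 22)
F = (29/2, 29/2)

1. D_x = 18  [D is the reflection of A across B]
2. D_y = 13  [D is the reflection of A across B]
   → D = (18, 13)
3. E_x = 17  [line -11·x + -21·y + 649 = 0 ∩ |EA|² = 562]
4. E_y = 22  [line -11·x + -21·y + 649 = 0 ∩ |EA|² = 562]
   → E = (17, 22)
5. F_x = 29/2  [EF · BD = -60 ∩ F is the midpoint of EB]
6. F_y = 29/2  [EF · BD = -60 ∩ F is the midpoint of EB]
   → F = (29/2, 29/2)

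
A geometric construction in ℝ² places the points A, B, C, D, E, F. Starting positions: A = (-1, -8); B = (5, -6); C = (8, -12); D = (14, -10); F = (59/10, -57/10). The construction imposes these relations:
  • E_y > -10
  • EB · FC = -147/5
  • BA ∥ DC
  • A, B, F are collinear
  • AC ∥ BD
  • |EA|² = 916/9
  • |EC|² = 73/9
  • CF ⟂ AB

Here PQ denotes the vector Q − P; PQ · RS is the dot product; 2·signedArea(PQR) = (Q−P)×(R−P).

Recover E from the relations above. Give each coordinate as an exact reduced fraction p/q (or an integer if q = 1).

E = (9, -28/3)

1. E_x = 9  [line -21/10·x + 63/10·y + 777/10 = 0 ∩ |EC|² = 73/9]
2. E_y = -28/3  [line -21/10·x + 63/10·y + 777/10 = 0 ∩ |EC|² = 73/9]
   → E = (9, -28/3)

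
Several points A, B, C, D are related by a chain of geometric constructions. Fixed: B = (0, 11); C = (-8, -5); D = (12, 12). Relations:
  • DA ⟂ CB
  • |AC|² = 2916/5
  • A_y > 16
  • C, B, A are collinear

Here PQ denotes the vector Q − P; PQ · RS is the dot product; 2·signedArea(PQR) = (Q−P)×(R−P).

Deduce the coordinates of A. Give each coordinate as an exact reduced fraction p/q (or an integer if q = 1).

1. A_x = 14/5  [C, B, A are collinear ∩ DA ⟂ CB]
2. A_y = 83/5  [C, B, A are collinear ∩ DA ⟂ CB]
   → A = (14/5, 83/5)

A = (14/5, 83/5)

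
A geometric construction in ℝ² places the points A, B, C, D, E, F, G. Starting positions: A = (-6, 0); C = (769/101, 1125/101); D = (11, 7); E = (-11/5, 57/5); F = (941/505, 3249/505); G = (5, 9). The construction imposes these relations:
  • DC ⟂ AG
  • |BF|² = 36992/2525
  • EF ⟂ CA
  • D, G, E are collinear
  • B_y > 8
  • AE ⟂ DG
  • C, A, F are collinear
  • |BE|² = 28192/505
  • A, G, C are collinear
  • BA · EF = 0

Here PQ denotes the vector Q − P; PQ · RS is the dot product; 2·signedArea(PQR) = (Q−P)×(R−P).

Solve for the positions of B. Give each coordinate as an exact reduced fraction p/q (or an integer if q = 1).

B = (2437/505, 4473/505)

1. B_x = 2437/505  [line -2052/505·x + 2508/505·y + -12312/505 = 0 ∩ |BF|² = 36992/2525]
2. B_y = 4473/505  [line -2052/505·x + 2508/505·y + -12312/505 = 0 ∩ |BF|² = 36992/2525]
   → B = (2437/505, 4473/505)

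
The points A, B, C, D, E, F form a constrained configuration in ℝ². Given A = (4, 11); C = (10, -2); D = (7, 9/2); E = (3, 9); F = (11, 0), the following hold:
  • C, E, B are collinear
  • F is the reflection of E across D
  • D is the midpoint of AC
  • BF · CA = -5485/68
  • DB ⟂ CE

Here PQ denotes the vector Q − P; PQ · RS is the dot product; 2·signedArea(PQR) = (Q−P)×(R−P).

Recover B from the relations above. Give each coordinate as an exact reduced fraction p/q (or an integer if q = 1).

1. B_x = 421/68  [C, E, B are collinear ∩ DB ⟂ CE]
2. B_y = 271/68  [C, E, B are collinear ∩ DB ⟂ CE]
   → B = (421/68, 271/68)

B = (421/68, 271/68)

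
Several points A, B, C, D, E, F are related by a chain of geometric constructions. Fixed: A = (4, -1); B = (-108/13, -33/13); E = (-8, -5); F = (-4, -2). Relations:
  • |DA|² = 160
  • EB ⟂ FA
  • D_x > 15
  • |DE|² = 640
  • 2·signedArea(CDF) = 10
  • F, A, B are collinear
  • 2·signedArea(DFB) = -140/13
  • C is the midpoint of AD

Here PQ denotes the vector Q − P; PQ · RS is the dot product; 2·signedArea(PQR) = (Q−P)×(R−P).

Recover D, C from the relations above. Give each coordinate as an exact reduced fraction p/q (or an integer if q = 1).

1. D_x = 16  [line 7/13·x + -56/13·y + 56/13 = 0 ∩ |DA|² = 160]
2. D_y = 3  [line 7/13·x + -56/13·y + 56/13 = 0 ∩ |DA|² = 160]
   → D = (16, 3)
3. C_x = 10  [C is the midpoint of AD]
4. C_y = 1  [C is the midpoint of AD]
   → C = (10, 1)

C = (10, 1)
D = (16, 3)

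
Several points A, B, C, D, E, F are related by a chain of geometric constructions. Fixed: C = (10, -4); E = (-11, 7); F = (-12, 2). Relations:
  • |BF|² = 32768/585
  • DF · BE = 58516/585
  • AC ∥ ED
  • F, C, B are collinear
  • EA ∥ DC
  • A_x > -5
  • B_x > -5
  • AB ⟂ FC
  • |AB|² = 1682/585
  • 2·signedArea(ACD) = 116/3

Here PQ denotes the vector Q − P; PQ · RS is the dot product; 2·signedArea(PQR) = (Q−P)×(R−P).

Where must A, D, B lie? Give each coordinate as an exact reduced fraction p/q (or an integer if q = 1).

1. B_x = -932/195  [line 6·x + 22·y + 28 = 0 ∩ |BF|² = 32768/585]
2. B_y = 2/65  [line 6·x + 22·y + 28 = 0 ∩ |BF|² = 32768/585]
   → B = (-932/195, 2/65)
3. A_x = -13/3  [line -22·x + 6·y + -316/3 = 0 ∩ |AB|² = 1682/585]
4. A_y = 5/3  [line -22·x + 6·y + -316/3 = 0 ∩ |AB|² = 1682/585]
   → A = (-13/3, 5/3)
5. D_x = 10/3  [2·signedArea(ACD) = 116/3 ∩ EA ∥ DC]
6. D_y = 4/3  [2·signedArea(ACD) = 116/3 ∩ EA ∥ DC]
   → D = (10/3, 4/3)

A = (-13/3, 5/3)
B = (-932/195, 2/65)
D = (10/3, 4/3)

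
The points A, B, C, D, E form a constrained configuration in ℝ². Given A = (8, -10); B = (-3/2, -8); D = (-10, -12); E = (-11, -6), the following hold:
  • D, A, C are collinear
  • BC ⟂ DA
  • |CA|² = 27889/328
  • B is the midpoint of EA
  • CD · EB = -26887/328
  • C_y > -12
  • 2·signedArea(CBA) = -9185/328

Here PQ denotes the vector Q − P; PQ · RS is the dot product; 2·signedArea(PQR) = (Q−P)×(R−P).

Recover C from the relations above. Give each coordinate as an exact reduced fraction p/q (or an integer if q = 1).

1. C_x = -191/164  [D, A, C are collinear ∩ BC ⟂ DA]
2. C_y = -1807/164  [D, A, C are collinear ∩ BC ⟂ DA]
   → C = (-191/164, -1807/164)

C = (-191/164, -1807/164)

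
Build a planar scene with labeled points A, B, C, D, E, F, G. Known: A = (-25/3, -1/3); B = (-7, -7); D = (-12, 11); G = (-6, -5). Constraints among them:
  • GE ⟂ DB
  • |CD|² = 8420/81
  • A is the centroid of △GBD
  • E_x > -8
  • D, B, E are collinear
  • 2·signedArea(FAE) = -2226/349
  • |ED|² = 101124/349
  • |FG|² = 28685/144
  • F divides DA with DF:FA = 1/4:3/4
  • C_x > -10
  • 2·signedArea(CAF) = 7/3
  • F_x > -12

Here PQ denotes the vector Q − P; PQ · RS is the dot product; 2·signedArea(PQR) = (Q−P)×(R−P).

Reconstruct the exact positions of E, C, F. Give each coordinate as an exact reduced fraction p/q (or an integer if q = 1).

1. E_x = -2598/349  [D, B, E are collinear ∩ GE ⟂ DB]
2. E_y = -1885/349  [D, B, E are collinear ∩ GE ⟂ DB]
   → E = (-2598/349, -1885/349)
3. F_x = -133/12  [F divides DA with DF:FA = 1/4:3/4]
4. F_y = 49/6  [F divides DA with DF:FA = 1/4:3/4]
   → F = (-133/12, 49/6)
5. C_x = -82/9  [line -17/2·x + -11/4·y + -889/12 = 0 ∩ |CD|² = 8420/81]
6. C_y = 11/9  [line -17/2·x + -11/4·y + -889/12 = 0 ∩ |CD|² = 8420/81]
   → C = (-82/9, 11/9)

C = (-82/9, 11/9)
E = (-2598/349, -1885/349)
F = (-133/12, 49/6)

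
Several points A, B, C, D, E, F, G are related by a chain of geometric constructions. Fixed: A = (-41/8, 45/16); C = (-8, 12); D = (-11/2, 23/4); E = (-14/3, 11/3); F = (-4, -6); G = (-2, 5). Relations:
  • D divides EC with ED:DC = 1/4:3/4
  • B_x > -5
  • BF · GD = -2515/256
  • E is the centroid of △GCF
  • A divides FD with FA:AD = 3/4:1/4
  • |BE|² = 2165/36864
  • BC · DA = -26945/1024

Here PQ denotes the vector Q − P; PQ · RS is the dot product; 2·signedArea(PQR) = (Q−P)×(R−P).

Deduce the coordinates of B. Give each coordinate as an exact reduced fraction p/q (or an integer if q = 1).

B = (-153/32, 221/64)

1. B_x = -153/32  [BC · DA = -26945/1024 ∩ BF · GD = -2515/256]
2. B_y = 221/64  [BC · DA = -26945/1024 ∩ BF · GD = -2515/256]
   → B = (-153/32, 221/64)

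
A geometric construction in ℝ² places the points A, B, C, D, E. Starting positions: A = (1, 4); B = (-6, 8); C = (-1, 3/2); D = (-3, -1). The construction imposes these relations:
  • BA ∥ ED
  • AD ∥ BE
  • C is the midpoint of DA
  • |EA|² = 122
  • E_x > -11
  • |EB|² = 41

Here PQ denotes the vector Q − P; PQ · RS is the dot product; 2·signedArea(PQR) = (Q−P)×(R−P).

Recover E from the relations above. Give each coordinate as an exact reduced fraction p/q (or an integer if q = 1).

1. E_x = -10  [BA ∥ ED ∩ AD ∥ BE]
2. E_y = 3  [BA ∥ ED ∩ AD ∥ BE]
   → E = (-10, 3)

E = (-10, 3)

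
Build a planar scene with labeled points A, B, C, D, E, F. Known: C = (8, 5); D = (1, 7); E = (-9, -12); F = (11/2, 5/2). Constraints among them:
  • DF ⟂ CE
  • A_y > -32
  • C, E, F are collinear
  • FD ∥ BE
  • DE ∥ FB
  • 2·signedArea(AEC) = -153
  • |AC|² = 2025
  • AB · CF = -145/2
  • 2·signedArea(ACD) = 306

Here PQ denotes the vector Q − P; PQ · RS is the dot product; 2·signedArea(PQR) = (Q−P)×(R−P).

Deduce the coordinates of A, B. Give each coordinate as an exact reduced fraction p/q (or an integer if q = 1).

1. A_x = -19  [2·signedArea(ACD) = 306 ∩ 2·signedArea(AEC) = -153]
2. A_y = -31  [2·signedArea(ACD) = 306 ∩ 2·signedArea(AEC) = -153]
   → A = (-19, -31)
3. B_x = -9/2  [FD ∥ BE ∩ DE ∥ FB]
4. B_y = -33/2  [FD ∥ BE ∩ DE ∥ FB]
   → B = (-9/2, -33/2)

A = (-19, -31)
B = (-9/2, -33/2)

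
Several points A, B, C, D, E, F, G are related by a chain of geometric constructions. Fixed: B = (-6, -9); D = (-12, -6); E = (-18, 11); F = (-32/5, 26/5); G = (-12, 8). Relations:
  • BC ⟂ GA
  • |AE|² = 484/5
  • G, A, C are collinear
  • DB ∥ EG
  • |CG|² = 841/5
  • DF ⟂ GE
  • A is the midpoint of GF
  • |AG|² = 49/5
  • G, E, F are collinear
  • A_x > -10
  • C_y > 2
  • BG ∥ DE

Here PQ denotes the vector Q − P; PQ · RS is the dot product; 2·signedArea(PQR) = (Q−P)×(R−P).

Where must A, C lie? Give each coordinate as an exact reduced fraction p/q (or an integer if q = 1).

A = (-46/5, 33/5)
C = (-2/5, 11/5)

1. A_x = -46/5  [A is the midpoint of GF]
2. A_y = 33/5  [A is the midpoint of GF]
   → A = (-46/5, 33/5)
3. C_x = -2/5  [G, A, C are collinear ∩ BC ⟂ GA]
4. C_y = 11/5  [G, A, C are collinear ∩ BC ⟂ GA]
   → C = (-2/5, 11/5)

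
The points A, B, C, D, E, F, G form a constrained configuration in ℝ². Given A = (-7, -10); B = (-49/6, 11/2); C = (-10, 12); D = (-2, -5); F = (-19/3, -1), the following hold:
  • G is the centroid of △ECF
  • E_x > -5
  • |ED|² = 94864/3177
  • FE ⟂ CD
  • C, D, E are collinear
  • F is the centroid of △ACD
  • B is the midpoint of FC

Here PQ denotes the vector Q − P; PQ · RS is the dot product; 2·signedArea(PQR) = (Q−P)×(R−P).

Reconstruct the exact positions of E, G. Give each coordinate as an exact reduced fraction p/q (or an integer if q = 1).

E = (-4582/1059, -59/1059)
G = (-2431/353, 11590/3177)

1. E_x = -4582/1059  [C, D, E are collinear ∩ FE ⟂ CD]
2. E_y = -59/1059  [C, D, E are collinear ∩ FE ⟂ CD]
   → E = (-4582/1059, -59/1059)
3. G_x = -2431/353  [G is the centroid of △ECF]
4. G_y = 11590/3177  [G is the centroid of △ECF]
   → G = (-2431/353, 11590/3177)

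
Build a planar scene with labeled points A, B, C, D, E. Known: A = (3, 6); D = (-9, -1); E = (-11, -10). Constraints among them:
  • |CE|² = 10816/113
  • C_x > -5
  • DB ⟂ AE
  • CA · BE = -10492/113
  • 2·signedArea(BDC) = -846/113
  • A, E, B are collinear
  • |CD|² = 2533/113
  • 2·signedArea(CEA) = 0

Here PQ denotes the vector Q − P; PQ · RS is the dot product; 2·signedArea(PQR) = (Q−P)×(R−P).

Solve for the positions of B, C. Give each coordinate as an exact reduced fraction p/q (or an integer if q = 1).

1. B_x = -641/113  [A, E, B are collinear ∩ DB ⟂ AE]
2. B_y = -442/113  [A, E, B are collinear ∩ DB ⟂ AE]
   → B = (-641/113, -442/113)
3. C_x = -515/113  [2·signedArea(CEA) = 0 ∩ 2·signedArea(BDC) = -846/113]
4. C_y = -298/113  [2·signedArea(CEA) = 0 ∩ 2·signedArea(BDC) = -846/113]
   → C = (-515/113, -298/113)

B = (-641/113, -442/113)
C = (-515/113, -298/113)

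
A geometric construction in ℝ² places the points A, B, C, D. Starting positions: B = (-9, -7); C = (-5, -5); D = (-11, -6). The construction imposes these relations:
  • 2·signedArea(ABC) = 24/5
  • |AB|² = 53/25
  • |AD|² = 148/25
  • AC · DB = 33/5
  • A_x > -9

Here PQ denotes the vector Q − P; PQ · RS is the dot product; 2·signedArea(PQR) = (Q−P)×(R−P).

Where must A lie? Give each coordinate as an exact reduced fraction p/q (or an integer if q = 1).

1. A_x = -43/5  [2·signedArea(ABC) = 24/5 ∩ AC · DB = 33/5]
2. A_y = -28/5  [2·signedArea(ABC) = 24/5 ∩ AC · DB = 33/5]
   → A = (-43/5, -28/5)

A = (-43/5, -28/5)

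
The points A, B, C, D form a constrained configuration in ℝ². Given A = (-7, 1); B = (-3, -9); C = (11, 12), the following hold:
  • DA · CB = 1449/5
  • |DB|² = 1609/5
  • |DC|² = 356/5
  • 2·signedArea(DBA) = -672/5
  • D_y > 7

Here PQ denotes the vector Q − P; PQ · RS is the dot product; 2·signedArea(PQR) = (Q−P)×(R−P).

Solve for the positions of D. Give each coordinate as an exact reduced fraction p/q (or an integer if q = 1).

1. D_x = 19/5  [DA · CB = 1449/5 ∩ 2·signedArea(DBA) = -672/5]
2. D_y = 38/5  [DA · CB = 1449/5 ∩ 2·signedArea(DBA) = -672/5]
   → D = (19/5, 38/5)

D = (19/5, 38/5)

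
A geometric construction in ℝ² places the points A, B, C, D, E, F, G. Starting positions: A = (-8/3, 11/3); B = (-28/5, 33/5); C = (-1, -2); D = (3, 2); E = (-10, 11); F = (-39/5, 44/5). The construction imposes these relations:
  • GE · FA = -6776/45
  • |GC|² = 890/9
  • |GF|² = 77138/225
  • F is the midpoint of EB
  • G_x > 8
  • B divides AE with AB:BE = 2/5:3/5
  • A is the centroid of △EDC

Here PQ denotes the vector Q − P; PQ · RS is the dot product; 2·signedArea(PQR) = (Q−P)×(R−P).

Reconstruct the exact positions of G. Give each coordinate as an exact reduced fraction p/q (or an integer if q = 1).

G = (26/3, 1/3)

1. G_x = 26/3  [line -77/15·x + 77/15·y + 385/9 = 0 ∩ |GC|² = 890/9]
2. G_y = 1/3  [line -77/15·x + 77/15·y + 385/9 = 0 ∩ |GC|² = 890/9]
   → G = (26/3, 1/3)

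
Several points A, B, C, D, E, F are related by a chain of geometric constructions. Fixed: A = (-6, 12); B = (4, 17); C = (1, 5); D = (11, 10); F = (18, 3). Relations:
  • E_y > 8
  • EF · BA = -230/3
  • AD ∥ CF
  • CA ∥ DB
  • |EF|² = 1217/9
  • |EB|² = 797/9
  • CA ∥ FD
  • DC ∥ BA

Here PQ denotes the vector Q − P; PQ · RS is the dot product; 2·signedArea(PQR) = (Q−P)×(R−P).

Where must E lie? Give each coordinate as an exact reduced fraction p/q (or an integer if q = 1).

1. E_x = 23/3  [line 10·x + 5·y + -355/3 = 0 ∩ |EF|² = 1217/9]
2. E_y = 25/3  [line 10·x + 5·y + -355/3 = 0 ∩ |EF|² = 1217/9]
   → E = (23/3, 25/3)

E = (23/3, 25/3)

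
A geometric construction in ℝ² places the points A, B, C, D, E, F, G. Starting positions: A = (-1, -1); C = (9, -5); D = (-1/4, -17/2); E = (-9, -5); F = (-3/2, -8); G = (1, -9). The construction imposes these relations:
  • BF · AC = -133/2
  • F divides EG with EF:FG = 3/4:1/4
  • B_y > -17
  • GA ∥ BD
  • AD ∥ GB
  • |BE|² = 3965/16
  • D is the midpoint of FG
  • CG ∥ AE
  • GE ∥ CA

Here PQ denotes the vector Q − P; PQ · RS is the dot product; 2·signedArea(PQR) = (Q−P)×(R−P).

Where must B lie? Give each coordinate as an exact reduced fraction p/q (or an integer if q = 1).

B = (7/4, -33/2)

1. B_x = 7/4  [GA ∥ BD ∩ AD ∥ GB]
2. B_y = -33/2  [GA ∥ BD ∩ AD ∥ GB]
   → B = (7/4, -33/2)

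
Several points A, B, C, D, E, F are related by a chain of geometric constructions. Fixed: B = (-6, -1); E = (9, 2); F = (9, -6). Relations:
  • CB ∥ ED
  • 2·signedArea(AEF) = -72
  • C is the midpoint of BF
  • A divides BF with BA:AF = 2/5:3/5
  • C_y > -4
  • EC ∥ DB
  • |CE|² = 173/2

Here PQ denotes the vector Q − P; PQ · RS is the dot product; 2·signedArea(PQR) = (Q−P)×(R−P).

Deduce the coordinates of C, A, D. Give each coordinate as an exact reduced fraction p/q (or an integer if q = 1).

A = (0, -3)
C = (3/2, -7/2)
D = (3/2, 9/2)

1. C_x = 3/2  [C is the midpoint of BF]
2. C_y = -7/2  [C is the midpoint of BF]
   → C = (3/2, -7/2)
3. A_x = 0  [A divides BF with BA:AF = 2/5:3/5]
4. A_y = -3  [A divides BF with BA:AF = 2/5:3/5]
   → A = (0, -3)
5. D_x = 3/2  [EC ∥ DB ∩ CB ∥ ED]
6. D_y = 9/2  [EC ∥ DB ∩ CB ∥ ED]
   → D = (3/2, 9/2)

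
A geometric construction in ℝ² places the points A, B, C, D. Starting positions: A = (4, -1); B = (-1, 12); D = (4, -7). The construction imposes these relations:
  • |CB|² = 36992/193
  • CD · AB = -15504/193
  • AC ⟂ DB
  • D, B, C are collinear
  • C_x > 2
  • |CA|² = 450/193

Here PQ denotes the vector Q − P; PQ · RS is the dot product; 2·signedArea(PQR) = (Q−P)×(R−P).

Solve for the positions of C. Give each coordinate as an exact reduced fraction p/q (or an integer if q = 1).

C = (487/193, -268/193)

1. C_x = 487/193  [D, B, C are collinear ∩ AC ⟂ DB]
2. C_y = -268/193  [D, B, C are collinear ∩ AC ⟂ DB]
   → C = (487/193, -268/193)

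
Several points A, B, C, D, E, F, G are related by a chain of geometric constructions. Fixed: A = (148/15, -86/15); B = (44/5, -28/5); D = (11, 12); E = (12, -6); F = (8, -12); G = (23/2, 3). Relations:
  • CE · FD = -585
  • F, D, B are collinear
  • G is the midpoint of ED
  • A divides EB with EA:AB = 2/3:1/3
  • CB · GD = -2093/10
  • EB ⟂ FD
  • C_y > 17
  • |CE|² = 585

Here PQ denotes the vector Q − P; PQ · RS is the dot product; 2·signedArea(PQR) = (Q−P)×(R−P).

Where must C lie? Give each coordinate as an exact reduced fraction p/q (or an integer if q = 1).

C = (15, 18)

1. C_x = 15  [CE · FD = -585 ∩ CB · GD = -2093/10]
2. C_y = 18  [CE · FD = -585 ∩ CB · GD = -2093/10]
   → C = (15, 18)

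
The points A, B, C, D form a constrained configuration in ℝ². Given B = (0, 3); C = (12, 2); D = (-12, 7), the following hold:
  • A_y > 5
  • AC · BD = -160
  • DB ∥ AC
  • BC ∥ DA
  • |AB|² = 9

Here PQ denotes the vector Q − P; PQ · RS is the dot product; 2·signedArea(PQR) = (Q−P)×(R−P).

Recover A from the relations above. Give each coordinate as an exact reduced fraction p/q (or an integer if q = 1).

1. A_x = 0  [DB ∥ AC ∩ BC ∥ DA]
2. A_y = 6  [DB ∥ AC ∩ BC ∥ DA]
   → A = (0, 6)

A = (0, 6)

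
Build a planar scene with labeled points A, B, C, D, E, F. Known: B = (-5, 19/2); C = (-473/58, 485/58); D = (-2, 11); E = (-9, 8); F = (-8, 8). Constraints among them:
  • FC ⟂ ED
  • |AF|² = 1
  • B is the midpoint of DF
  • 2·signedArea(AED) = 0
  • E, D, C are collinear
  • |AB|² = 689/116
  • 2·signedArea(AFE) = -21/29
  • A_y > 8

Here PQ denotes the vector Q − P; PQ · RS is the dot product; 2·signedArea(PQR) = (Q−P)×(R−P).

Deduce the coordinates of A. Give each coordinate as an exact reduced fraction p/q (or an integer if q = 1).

A = (-212/29, 253/29)

1. A_x = -212/29  [2·signedArea(AED) = 0 ∩ 2·signedArea(AFE) = -21/29]
2. A_y = 253/29  [2·signedArea(AED) = 0 ∩ 2·signedArea(AFE) = -21/29]
   → A = (-212/29, 253/29)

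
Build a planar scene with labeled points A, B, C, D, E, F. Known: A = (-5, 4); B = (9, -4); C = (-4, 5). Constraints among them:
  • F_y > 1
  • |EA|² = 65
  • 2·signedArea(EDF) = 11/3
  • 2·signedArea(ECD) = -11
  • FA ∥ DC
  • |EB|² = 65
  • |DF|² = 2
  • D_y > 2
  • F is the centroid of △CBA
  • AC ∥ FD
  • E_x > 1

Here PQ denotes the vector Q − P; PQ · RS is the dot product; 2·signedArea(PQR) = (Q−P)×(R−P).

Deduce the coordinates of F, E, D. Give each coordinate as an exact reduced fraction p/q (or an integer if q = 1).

1. F_x = 0  [F is the centroid of △CBA]
2. F_y = 5/3  [F is the centroid of △CBA]
   → F = (0, 5/3)
3. D_x = 1  [FA ∥ DC ∩ AC ∥ FD]
4. D_y = 8/3  [FA ∥ DC ∩ AC ∥ FD]
   → D = (1, 8/3)
5. E_x = 2  [2·signedArea(EDF) = 11/3 ∩ 2·signedArea(ECD) = -11]
6. E_y = 0  [2·signedArea(EDF) = 11/3 ∩ 2·signedArea(ECD) = -11]
   → E = (2, 0)

D = (1, 8/3)
E = (2, 0)
F = (0, 5/3)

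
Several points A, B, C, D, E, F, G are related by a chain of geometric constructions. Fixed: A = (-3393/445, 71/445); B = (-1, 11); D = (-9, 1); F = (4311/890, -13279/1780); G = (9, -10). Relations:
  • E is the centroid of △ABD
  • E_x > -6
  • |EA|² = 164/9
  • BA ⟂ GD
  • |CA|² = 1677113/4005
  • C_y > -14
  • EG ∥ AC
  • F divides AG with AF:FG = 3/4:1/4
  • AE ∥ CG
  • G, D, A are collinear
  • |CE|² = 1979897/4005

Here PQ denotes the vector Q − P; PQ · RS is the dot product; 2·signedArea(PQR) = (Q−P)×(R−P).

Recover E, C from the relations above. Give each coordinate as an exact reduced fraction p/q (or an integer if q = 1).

C = (9679/1335, -18548/1335)
E = (-7843/1335, 5411/1335)

1. E_x = -7843/1335  [E is the centroid of △ABD]
2. E_y = 5411/1335  [E is the centroid of △ABD]
   → E = (-7843/1335, 5411/1335)
3. C_x = 9679/1335  [AE ∥ CG ∩ EG ∥ AC]
4. C_y = -18548/1335  [AE ∥ CG ∩ EG ∥ AC]
   → C = (9679/1335, -18548/1335)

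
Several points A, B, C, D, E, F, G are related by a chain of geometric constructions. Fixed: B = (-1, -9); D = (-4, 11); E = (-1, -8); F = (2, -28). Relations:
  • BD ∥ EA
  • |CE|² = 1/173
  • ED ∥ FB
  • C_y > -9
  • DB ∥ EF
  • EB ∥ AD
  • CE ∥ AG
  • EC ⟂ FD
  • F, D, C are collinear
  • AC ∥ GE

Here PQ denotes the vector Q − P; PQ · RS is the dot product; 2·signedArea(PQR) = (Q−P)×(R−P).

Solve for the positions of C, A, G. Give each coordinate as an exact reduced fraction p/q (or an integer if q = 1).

A = (-4, 12)
C = (-186/173, -1386/173)
G = (-679/173, 2078/173)

1. C_x = -186/173  [F, D, C are collinear ∩ EC ⟂ FD]
2. C_y = -1386/173  [F, D, C are collinear ∩ EC ⟂ FD]
   → C = (-186/173, -1386/173)
3. A_x = -4  [EB ∥ AD ∩ BD ∥ EA]
4. A_y = 12  [EB ∥ AD ∩ BD ∥ EA]
   → A = (-4, 12)
5. G_x = -679/173  [AC ∥ GE ∩ CE ∥ AG]
6. G_y = 2078/173  [AC ∥ GE ∩ CE ∥ AG]
   → G = (-679/173, 2078/173)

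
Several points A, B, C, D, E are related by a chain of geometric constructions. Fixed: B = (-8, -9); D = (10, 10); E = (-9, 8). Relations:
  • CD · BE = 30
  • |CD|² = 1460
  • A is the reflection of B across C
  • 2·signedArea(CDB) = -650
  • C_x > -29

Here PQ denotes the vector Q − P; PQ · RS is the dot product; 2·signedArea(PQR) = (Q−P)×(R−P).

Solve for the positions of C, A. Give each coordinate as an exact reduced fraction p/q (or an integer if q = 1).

1. C_x = -28  [CD · BE = 30 ∩ 2·signedArea(CDB) = -650]
2. C_y = 6  [CD · BE = 30 ∩ 2·signedArea(CDB) = -650]
   → C = (-28, 6)
3. A_x = -48  [A is the reflection of B across C]
4. A_y = 21  [A is the reflection of B across C]
   → A = (-48, 21)

A = (-48, 21)
C = (-28, 6)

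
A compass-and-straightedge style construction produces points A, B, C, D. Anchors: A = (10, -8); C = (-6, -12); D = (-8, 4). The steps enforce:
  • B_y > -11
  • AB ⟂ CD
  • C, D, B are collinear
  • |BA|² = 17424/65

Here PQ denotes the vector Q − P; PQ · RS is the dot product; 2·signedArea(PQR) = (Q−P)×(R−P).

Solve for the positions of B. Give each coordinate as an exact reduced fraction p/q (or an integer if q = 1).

1. B_x = -406/65  [C, D, B are collinear ∩ AB ⟂ CD]
2. B_y = -652/65  [C, D, B are collinear ∩ AB ⟂ CD]
   → B = (-406/65, -652/65)

B = (-406/65, -652/65)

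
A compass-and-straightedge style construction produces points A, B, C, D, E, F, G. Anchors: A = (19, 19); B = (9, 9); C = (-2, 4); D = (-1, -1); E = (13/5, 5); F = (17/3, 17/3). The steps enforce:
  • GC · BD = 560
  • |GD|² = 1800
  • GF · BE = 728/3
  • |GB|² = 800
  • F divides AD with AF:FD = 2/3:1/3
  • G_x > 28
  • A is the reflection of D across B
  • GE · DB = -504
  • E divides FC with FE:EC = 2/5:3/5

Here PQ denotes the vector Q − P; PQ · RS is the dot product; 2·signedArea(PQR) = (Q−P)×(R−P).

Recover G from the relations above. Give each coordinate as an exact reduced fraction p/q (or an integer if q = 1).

1. G_x = 29  [GE · DB = -504 ∩ GF · BE = 728/3]
2. G_y = 29  [GE · DB = -504 ∩ GF · BE = 728/3]
   → G = (29, 29)

G = (29, 29)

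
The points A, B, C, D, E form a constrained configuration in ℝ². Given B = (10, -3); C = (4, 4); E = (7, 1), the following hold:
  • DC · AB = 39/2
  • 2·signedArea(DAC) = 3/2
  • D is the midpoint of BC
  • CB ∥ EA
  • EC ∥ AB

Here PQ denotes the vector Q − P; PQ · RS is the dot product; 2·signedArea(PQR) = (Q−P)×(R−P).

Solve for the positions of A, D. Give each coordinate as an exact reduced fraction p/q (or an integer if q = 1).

1. A_x = 13  [EC ∥ AB ∩ CB ∥ EA]
2. A_y = -6  [EC ∥ AB ∩ CB ∥ EA]
   → A = (13, -6)
3. D_x = 7  [D is the midpoint of BC]
4. D_y = 1/2  [D is the midpoint of BC]
   → D = (7, 1/2)

A = (13, -6)
D = (7, 1/2)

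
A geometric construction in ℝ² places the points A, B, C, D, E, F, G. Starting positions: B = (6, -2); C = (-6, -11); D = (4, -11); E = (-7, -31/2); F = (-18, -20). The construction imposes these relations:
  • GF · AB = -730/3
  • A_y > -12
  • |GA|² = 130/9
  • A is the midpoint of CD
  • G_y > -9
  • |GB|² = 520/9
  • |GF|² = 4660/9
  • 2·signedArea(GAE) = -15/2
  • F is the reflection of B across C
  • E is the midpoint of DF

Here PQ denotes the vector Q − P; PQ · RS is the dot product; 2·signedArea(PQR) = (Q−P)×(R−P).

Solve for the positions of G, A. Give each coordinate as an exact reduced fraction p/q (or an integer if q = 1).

1. A_x = -1  [A is the midpoint of CD]
2. A_y = -11  [A is the midpoint of CD]
   → A = (-1, -11)
3. G_x = 4/3  [2·signedArea(GAE) = -15/2 ∩ GF · AB = -730/3]
4. G_y = -8  [2·signedArea(GAE) = -15/2 ∩ GF · AB = -730/3]
   → G = (4/3, -8)

A = (-1, -11)
G = (4/3, -8)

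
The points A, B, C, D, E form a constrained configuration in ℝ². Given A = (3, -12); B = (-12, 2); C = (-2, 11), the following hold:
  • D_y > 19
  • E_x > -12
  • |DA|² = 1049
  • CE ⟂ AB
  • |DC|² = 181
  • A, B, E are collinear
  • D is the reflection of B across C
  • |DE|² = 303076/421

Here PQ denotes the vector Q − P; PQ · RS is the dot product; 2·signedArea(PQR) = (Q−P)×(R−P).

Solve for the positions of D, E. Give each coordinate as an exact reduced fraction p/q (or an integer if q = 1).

1. D_x = 8  [D is the reflection of B across C]
2. D_y = 20  [D is the reflection of B across C]
   → D = (8, 20)
3. E_x = -4692/421  [A, B, E are collinear ∩ CE ⟂ AB]
4. E_y = 506/421  [A, B, E are collinear ∩ CE ⟂ AB]
   → E = (-4692/421, 506/421)

D = (8, 20)
E = (-4692/421, 506/421)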